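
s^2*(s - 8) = s^3 - 8*s^2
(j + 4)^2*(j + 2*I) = j^3 + 8*j^2 + 2*I*j^2 + 16*j + 16*I*j + 32*I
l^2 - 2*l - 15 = (l - 5)*(l + 3)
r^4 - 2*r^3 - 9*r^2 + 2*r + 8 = (r - 4)*(r - 1)*(r + 1)*(r + 2)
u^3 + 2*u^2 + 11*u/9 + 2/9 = (u + 1/3)*(u + 2/3)*(u + 1)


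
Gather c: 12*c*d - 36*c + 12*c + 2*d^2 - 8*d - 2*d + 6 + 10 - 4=c*(12*d - 24) + 2*d^2 - 10*d + 12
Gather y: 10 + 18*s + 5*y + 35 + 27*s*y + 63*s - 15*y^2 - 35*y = 81*s - 15*y^2 + y*(27*s - 30) + 45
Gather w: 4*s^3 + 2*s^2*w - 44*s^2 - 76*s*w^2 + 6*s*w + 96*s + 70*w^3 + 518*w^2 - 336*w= 4*s^3 - 44*s^2 + 96*s + 70*w^3 + w^2*(518 - 76*s) + w*(2*s^2 + 6*s - 336)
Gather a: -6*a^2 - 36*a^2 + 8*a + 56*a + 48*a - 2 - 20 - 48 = -42*a^2 + 112*a - 70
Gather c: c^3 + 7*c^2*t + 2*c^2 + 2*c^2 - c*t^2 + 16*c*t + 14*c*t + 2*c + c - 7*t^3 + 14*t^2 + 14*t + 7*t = c^3 + c^2*(7*t + 4) + c*(-t^2 + 30*t + 3) - 7*t^3 + 14*t^2 + 21*t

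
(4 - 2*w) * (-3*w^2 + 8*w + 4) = 6*w^3 - 28*w^2 + 24*w + 16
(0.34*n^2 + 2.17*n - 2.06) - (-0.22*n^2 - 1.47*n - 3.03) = 0.56*n^2 + 3.64*n + 0.97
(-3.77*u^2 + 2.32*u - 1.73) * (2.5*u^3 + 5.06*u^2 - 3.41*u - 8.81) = -9.425*u^5 - 13.2762*u^4 + 20.2699*u^3 + 16.5487*u^2 - 14.5399*u + 15.2413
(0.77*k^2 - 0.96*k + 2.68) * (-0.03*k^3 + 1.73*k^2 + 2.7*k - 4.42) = -0.0231*k^5 + 1.3609*k^4 + 0.3378*k^3 - 1.359*k^2 + 11.4792*k - 11.8456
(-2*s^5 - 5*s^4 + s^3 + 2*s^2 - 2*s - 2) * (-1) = 2*s^5 + 5*s^4 - s^3 - 2*s^2 + 2*s + 2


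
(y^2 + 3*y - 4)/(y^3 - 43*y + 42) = (y + 4)/(y^2 + y - 42)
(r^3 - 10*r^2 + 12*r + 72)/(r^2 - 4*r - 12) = r - 6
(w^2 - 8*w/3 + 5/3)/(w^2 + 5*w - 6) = (w - 5/3)/(w + 6)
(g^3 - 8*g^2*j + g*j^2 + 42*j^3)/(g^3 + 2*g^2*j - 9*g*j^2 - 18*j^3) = (g - 7*j)/(g + 3*j)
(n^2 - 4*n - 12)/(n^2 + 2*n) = (n - 6)/n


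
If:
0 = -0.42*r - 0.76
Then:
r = -1.81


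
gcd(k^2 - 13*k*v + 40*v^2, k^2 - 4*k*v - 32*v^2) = -k + 8*v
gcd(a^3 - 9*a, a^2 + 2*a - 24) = 1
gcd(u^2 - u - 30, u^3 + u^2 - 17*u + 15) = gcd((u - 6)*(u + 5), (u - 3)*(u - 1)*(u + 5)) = u + 5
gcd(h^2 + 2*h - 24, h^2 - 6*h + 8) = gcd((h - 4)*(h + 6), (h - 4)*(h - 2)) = h - 4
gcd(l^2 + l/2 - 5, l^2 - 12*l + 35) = 1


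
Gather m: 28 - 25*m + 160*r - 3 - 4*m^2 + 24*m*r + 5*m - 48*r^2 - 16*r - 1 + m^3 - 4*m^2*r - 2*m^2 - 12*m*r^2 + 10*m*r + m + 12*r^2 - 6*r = m^3 + m^2*(-4*r - 6) + m*(-12*r^2 + 34*r - 19) - 36*r^2 + 138*r + 24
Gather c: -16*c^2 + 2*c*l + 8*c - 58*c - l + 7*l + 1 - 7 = -16*c^2 + c*(2*l - 50) + 6*l - 6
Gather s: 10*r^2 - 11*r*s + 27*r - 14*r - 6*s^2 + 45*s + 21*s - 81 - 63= 10*r^2 + 13*r - 6*s^2 + s*(66 - 11*r) - 144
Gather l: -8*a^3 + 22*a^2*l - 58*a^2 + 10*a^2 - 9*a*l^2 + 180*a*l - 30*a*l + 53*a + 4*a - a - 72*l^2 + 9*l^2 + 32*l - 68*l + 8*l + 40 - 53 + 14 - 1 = -8*a^3 - 48*a^2 + 56*a + l^2*(-9*a - 63) + l*(22*a^2 + 150*a - 28)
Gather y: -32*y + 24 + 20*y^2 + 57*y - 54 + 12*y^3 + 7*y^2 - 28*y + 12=12*y^3 + 27*y^2 - 3*y - 18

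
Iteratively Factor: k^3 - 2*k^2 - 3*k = (k + 1)*(k^2 - 3*k) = k*(k + 1)*(k - 3)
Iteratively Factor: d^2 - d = (d)*(d - 1)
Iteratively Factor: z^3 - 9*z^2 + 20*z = (z - 4)*(z^2 - 5*z) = (z - 5)*(z - 4)*(z)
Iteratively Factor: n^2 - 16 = (n + 4)*(n - 4)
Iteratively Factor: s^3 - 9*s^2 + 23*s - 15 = (s - 3)*(s^2 - 6*s + 5) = (s - 5)*(s - 3)*(s - 1)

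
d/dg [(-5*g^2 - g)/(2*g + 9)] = (-10*g^2 - 90*g - 9)/(4*g^2 + 36*g + 81)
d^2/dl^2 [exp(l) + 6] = exp(l)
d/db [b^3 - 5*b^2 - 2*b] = 3*b^2 - 10*b - 2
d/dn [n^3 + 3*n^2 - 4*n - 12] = 3*n^2 + 6*n - 4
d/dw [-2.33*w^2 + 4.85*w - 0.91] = 4.85 - 4.66*w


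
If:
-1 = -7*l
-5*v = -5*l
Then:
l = 1/7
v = 1/7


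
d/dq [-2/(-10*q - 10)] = -1/(5*(q + 1)^2)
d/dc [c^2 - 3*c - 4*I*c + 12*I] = 2*c - 3 - 4*I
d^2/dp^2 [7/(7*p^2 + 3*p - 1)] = 14*(-49*p^2 - 21*p + (14*p + 3)^2 + 7)/(7*p^2 + 3*p - 1)^3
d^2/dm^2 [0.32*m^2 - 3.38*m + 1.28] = 0.640000000000000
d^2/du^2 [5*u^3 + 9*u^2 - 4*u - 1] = 30*u + 18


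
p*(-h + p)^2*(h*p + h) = h^3*p^2 + h^3*p - 2*h^2*p^3 - 2*h^2*p^2 + h*p^4 + h*p^3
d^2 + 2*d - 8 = (d - 2)*(d + 4)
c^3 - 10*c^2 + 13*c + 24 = (c - 8)*(c - 3)*(c + 1)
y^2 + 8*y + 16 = (y + 4)^2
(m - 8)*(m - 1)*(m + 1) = m^3 - 8*m^2 - m + 8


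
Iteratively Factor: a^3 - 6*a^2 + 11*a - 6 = (a - 3)*(a^2 - 3*a + 2) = (a - 3)*(a - 1)*(a - 2)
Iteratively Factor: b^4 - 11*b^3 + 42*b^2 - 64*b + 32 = (b - 1)*(b^3 - 10*b^2 + 32*b - 32) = (b - 2)*(b - 1)*(b^2 - 8*b + 16) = (b - 4)*(b - 2)*(b - 1)*(b - 4)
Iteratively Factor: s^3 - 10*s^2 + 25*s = (s - 5)*(s^2 - 5*s) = (s - 5)^2*(s)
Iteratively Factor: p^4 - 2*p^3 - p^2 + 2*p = (p - 1)*(p^3 - p^2 - 2*p) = (p - 2)*(p - 1)*(p^2 + p) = p*(p - 2)*(p - 1)*(p + 1)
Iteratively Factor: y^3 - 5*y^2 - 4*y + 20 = (y - 5)*(y^2 - 4) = (y - 5)*(y + 2)*(y - 2)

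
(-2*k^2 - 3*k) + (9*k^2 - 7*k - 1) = 7*k^2 - 10*k - 1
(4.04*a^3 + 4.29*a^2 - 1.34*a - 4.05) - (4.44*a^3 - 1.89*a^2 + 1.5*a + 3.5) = -0.4*a^3 + 6.18*a^2 - 2.84*a - 7.55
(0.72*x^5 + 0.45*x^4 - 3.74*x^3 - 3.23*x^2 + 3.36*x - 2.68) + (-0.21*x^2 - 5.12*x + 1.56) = 0.72*x^5 + 0.45*x^4 - 3.74*x^3 - 3.44*x^2 - 1.76*x - 1.12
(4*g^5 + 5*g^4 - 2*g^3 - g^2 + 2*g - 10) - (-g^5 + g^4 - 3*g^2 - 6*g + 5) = 5*g^5 + 4*g^4 - 2*g^3 + 2*g^2 + 8*g - 15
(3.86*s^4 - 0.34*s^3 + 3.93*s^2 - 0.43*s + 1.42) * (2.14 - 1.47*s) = -5.6742*s^5 + 8.7602*s^4 - 6.5047*s^3 + 9.0423*s^2 - 3.0076*s + 3.0388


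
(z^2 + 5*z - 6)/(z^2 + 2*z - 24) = (z - 1)/(z - 4)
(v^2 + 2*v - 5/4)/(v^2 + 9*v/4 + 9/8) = 2*(4*v^2 + 8*v - 5)/(8*v^2 + 18*v + 9)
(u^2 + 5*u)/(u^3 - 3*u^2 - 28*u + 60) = u/(u^2 - 8*u + 12)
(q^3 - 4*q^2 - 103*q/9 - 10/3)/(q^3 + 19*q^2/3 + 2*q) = (q^2 - 13*q/3 - 10)/(q*(q + 6))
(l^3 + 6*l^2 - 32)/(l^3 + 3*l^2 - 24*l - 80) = (l - 2)/(l - 5)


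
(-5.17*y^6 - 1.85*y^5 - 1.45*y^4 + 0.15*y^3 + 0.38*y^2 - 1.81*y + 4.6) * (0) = 0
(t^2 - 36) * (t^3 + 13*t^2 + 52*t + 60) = t^5 + 13*t^4 + 16*t^3 - 408*t^2 - 1872*t - 2160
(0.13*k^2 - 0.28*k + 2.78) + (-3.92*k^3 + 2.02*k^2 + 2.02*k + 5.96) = -3.92*k^3 + 2.15*k^2 + 1.74*k + 8.74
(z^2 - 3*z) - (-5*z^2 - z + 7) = 6*z^2 - 2*z - 7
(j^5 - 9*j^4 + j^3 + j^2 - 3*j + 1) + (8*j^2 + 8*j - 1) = j^5 - 9*j^4 + j^3 + 9*j^2 + 5*j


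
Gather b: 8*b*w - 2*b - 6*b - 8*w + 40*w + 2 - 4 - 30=b*(8*w - 8) + 32*w - 32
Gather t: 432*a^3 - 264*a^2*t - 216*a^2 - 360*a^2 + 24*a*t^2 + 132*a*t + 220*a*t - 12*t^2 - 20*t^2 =432*a^3 - 576*a^2 + t^2*(24*a - 32) + t*(-264*a^2 + 352*a)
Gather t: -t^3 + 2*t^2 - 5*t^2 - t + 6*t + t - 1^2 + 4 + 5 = -t^3 - 3*t^2 + 6*t + 8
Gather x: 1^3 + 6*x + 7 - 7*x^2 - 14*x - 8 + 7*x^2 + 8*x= 0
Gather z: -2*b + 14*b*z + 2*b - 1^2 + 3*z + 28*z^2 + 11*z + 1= 28*z^2 + z*(14*b + 14)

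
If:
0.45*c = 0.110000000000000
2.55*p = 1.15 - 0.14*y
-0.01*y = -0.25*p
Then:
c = 0.24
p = 0.19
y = 4.75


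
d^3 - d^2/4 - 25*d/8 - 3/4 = (d - 2)*(d + 1/4)*(d + 3/2)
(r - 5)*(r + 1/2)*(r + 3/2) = r^3 - 3*r^2 - 37*r/4 - 15/4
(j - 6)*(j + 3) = j^2 - 3*j - 18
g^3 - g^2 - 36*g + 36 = (g - 6)*(g - 1)*(g + 6)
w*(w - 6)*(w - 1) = w^3 - 7*w^2 + 6*w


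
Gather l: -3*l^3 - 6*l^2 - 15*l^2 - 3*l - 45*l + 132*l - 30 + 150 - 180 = -3*l^3 - 21*l^2 + 84*l - 60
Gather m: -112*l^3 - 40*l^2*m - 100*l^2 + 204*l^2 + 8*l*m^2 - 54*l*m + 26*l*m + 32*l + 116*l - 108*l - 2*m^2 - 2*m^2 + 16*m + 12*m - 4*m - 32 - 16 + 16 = -112*l^3 + 104*l^2 + 40*l + m^2*(8*l - 4) + m*(-40*l^2 - 28*l + 24) - 32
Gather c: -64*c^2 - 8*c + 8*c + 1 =1 - 64*c^2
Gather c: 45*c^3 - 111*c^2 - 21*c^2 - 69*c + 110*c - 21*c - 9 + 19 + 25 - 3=45*c^3 - 132*c^2 + 20*c + 32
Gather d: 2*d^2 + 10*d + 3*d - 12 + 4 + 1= 2*d^2 + 13*d - 7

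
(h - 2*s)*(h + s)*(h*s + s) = h^3*s - h^2*s^2 + h^2*s - 2*h*s^3 - h*s^2 - 2*s^3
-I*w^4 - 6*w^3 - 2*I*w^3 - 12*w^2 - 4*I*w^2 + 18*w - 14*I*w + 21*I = (w + 3)*(w - 7*I)*(w + I)*(-I*w + I)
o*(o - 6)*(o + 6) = o^3 - 36*o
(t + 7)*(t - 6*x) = t^2 - 6*t*x + 7*t - 42*x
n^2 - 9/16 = (n - 3/4)*(n + 3/4)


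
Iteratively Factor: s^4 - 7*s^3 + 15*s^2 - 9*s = (s - 3)*(s^3 - 4*s^2 + 3*s) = (s - 3)*(s - 1)*(s^2 - 3*s) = s*(s - 3)*(s - 1)*(s - 3)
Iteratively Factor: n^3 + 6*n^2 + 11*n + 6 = (n + 1)*(n^2 + 5*n + 6) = (n + 1)*(n + 2)*(n + 3)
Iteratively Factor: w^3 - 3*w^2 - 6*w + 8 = (w - 1)*(w^2 - 2*w - 8) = (w - 4)*(w - 1)*(w + 2)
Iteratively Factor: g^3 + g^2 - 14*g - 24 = (g + 3)*(g^2 - 2*g - 8) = (g - 4)*(g + 3)*(g + 2)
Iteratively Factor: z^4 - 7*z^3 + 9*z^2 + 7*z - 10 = (z - 1)*(z^3 - 6*z^2 + 3*z + 10) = (z - 2)*(z - 1)*(z^2 - 4*z - 5) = (z - 2)*(z - 1)*(z + 1)*(z - 5)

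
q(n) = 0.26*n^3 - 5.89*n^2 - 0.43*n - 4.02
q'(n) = 0.78*n^2 - 11.78*n - 0.43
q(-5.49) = -222.21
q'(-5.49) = 87.75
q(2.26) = -32.07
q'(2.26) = -23.07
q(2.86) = -47.35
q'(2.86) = -27.74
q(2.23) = -31.39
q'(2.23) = -22.82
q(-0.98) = -9.50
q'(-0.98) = 11.86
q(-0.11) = -4.04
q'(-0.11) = 0.88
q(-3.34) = -77.98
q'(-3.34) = 47.62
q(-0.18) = -4.13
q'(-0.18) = 1.72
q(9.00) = -295.44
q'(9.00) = -43.27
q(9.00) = -295.44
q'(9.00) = -43.27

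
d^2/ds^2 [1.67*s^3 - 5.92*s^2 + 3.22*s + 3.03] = 10.02*s - 11.84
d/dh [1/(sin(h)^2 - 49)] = -2*sin(h)*cos(h)/(sin(h)^2 - 49)^2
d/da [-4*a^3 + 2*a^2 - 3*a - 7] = -12*a^2 + 4*a - 3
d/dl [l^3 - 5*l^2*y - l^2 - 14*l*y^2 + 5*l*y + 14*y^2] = 3*l^2 - 10*l*y - 2*l - 14*y^2 + 5*y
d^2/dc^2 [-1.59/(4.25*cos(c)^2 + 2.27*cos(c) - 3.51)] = (114.8775*(1 - cos(c)^2)^2 + 46.018575*cos(c)^3 + 160.507161*cos(c)^2 - 79.368507*cos(c) - 178.701372)/(4.25*cos(c)^2 + 2.27*cos(c) - 3.51)^3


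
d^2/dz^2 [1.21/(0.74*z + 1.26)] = 1.325192/(0.74*z + 1.26)^3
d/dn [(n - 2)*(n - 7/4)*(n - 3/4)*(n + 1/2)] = 4*n^3 - 12*n^2 + 65*n/8 + 17/32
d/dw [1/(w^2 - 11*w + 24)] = (11 - 2*w)/(w^2 - 11*w + 24)^2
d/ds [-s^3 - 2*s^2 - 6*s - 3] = -3*s^2 - 4*s - 6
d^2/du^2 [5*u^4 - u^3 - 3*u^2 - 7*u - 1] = 60*u^2 - 6*u - 6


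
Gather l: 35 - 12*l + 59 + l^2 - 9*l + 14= l^2 - 21*l + 108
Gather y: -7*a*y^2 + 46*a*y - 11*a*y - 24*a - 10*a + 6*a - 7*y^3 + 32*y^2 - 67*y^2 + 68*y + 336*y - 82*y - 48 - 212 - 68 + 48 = -28*a - 7*y^3 + y^2*(-7*a - 35) + y*(35*a + 322) - 280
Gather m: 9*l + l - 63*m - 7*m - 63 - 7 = 10*l - 70*m - 70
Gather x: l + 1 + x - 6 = l + x - 5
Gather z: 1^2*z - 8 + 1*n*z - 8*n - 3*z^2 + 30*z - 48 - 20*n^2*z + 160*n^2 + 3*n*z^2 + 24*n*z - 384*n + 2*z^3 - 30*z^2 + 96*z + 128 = 160*n^2 - 392*n + 2*z^3 + z^2*(3*n - 33) + z*(-20*n^2 + 25*n + 127) + 72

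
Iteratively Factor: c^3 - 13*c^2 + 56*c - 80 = (c - 4)*(c^2 - 9*c + 20) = (c - 4)^2*(c - 5)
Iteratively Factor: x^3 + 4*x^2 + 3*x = (x + 1)*(x^2 + 3*x) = x*(x + 1)*(x + 3)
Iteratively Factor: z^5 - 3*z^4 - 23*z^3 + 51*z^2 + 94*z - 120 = (z + 2)*(z^4 - 5*z^3 - 13*z^2 + 77*z - 60) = (z - 5)*(z + 2)*(z^3 - 13*z + 12) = (z - 5)*(z - 1)*(z + 2)*(z^2 + z - 12) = (z - 5)*(z - 3)*(z - 1)*(z + 2)*(z + 4)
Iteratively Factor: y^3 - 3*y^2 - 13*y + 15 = (y - 5)*(y^2 + 2*y - 3) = (y - 5)*(y - 1)*(y + 3)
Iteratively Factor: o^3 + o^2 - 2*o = (o)*(o^2 + o - 2) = o*(o + 2)*(o - 1)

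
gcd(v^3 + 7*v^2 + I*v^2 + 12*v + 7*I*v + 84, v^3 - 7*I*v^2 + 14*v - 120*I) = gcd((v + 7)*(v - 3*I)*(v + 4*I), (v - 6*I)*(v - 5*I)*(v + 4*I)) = v + 4*I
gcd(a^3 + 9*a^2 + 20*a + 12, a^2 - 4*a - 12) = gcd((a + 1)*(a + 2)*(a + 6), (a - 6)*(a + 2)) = a + 2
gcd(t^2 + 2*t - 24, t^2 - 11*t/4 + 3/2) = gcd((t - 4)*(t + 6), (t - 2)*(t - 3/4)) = 1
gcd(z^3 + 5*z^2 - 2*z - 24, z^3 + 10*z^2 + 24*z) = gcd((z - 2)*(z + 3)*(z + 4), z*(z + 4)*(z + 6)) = z + 4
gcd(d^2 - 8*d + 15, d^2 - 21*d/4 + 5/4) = d - 5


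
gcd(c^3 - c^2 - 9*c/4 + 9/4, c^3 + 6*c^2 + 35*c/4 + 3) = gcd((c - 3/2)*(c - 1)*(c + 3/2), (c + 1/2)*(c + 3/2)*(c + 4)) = c + 3/2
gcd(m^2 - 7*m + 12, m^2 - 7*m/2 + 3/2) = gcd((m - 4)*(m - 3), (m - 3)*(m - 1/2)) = m - 3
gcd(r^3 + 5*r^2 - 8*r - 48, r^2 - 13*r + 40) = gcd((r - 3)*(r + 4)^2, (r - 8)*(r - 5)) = 1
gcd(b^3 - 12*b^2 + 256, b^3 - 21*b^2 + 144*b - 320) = b^2 - 16*b + 64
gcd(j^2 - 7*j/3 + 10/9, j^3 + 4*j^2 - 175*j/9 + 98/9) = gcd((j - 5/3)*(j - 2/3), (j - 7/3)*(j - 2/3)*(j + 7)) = j - 2/3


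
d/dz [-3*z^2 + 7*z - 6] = 7 - 6*z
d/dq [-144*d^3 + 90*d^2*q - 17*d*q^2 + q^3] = 90*d^2 - 34*d*q + 3*q^2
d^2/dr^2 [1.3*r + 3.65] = 0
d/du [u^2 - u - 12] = 2*u - 1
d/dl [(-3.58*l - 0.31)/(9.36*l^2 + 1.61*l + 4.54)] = (33.5088*l^2 + 5.8032*l - 15.7541)/(87.6096*l^4 + 30.1392*l^3 + 87.5809*l^2 + 14.6188*l + 20.6116)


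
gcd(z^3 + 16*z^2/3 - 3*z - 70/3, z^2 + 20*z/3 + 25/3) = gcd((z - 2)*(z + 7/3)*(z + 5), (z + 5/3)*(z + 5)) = z + 5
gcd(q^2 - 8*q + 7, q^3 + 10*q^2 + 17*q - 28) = q - 1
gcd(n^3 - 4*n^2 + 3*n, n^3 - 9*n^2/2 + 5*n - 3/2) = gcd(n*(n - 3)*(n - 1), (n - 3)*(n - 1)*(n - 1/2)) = n^2 - 4*n + 3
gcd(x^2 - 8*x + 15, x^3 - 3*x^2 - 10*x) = x - 5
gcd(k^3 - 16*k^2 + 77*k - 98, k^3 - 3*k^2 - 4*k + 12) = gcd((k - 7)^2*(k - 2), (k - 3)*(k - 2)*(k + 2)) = k - 2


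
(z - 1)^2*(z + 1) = z^3 - z^2 - z + 1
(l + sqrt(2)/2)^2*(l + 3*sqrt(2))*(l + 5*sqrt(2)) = l^4 + 9*sqrt(2)*l^3 + 93*l^2/2 + 34*sqrt(2)*l + 15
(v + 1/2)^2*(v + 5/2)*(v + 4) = v^4 + 15*v^3/2 + 67*v^2/4 + 93*v/8 + 5/2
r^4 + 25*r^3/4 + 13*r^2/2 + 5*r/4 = r*(r + 1/4)*(r + 1)*(r + 5)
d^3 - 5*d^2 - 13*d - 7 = (d - 7)*(d + 1)^2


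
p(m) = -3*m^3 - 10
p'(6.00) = -324.00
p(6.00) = -658.00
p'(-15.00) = -2025.00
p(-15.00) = 10115.00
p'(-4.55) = -186.32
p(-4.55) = 272.59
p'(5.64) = -286.29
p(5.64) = -548.22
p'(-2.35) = -49.70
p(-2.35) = 28.93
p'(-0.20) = -0.36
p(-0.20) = -9.98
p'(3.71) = -123.88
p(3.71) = -163.19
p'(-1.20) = -12.96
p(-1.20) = -4.82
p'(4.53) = -184.69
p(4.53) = -288.88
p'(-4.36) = -171.09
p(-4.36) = 238.65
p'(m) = -9*m^2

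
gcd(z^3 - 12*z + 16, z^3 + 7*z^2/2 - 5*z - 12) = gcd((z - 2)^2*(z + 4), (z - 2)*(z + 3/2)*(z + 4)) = z^2 + 2*z - 8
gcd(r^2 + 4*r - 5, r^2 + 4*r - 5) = r^2 + 4*r - 5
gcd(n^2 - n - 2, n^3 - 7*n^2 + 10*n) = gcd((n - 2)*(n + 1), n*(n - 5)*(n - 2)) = n - 2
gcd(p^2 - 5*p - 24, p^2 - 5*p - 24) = p^2 - 5*p - 24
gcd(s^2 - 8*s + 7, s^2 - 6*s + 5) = s - 1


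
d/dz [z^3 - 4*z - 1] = 3*z^2 - 4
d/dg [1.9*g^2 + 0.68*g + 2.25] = 3.8*g + 0.68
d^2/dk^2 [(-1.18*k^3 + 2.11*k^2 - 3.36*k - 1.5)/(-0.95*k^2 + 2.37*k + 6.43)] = (24.235414*k^3 + 38.681718*k^2 + 395.605752*k - 241.70603)/(0.857375*k^6 - 6.416775*k^5 - 1.40106*k^4 + 73.550817*k^3 + 9.48296399999998*k^2 - 293.962239*k - 265.847707)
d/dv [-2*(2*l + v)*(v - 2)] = -4*l - 4*v + 4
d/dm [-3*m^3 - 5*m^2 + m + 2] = -9*m^2 - 10*m + 1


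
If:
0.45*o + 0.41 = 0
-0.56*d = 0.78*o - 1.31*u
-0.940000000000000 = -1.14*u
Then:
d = 3.20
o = -0.91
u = 0.82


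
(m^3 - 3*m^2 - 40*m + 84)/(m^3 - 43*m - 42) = (m - 2)/(m + 1)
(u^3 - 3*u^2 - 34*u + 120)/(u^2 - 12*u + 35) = (u^2 + 2*u - 24)/(u - 7)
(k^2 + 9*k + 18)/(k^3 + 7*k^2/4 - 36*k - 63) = 4*(k + 3)/(4*k^2 - 17*k - 42)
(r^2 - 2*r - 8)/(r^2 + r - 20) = (r + 2)/(r + 5)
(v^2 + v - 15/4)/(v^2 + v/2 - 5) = (v - 3/2)/(v - 2)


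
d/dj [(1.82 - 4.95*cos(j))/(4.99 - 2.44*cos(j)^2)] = (12.078*cos(j)^2 - 8.8816*cos(j) + 24.7005)*sin(j)/(5.9536*cos(j)^4 - 24.3512*cos(j)^2 + 24.9001)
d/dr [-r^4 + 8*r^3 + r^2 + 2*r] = -4*r^3 + 24*r^2 + 2*r + 2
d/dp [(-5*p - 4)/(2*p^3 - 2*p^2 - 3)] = (-10*p^3 + 10*p^2 + 2*p*(3*p - 2)*(5*p + 4) + 15)/(-2*p^3 + 2*p^2 + 3)^2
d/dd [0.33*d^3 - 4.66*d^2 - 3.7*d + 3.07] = 0.99*d^2 - 9.32*d - 3.7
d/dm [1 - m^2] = -2*m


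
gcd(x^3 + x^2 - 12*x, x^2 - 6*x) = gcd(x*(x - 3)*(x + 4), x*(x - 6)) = x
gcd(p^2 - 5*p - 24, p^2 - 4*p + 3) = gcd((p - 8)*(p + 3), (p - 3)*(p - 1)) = 1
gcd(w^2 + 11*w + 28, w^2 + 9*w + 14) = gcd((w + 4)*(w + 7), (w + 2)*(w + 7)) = w + 7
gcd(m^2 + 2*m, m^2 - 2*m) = m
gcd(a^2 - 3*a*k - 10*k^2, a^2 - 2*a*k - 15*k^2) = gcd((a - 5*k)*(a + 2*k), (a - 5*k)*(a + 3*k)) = a - 5*k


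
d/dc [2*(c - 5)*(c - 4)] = 4*c - 18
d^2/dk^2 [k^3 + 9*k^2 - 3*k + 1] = 6*k + 18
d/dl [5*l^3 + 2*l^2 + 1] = l*(15*l + 4)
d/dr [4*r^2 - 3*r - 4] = 8*r - 3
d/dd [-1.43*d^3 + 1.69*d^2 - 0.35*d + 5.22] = -4.29*d^2 + 3.38*d - 0.35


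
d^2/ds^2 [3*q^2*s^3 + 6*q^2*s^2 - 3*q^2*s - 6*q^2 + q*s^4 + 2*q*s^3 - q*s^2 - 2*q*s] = 2*q*(9*q*s + 6*q + 6*s^2 + 6*s - 1)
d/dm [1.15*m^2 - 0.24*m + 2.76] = 2.3*m - 0.24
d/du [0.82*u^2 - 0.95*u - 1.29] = 1.64*u - 0.95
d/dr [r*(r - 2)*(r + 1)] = 3*r^2 - 2*r - 2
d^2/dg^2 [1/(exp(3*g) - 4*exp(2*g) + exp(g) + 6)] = ((-9*exp(2*g) + 16*exp(g) - 1)*(exp(3*g) - 4*exp(2*g) + exp(g) + 6) + 2*(3*exp(2*g) - 8*exp(g) + 1)^2*exp(g))*exp(g)/(exp(3*g) - 4*exp(2*g) + exp(g) + 6)^3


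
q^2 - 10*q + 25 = (q - 5)^2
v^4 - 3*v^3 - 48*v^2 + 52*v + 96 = (v - 8)*(v - 2)*(v + 1)*(v + 6)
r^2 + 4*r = r*(r + 4)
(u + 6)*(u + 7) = u^2 + 13*u + 42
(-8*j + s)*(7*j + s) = -56*j^2 - j*s + s^2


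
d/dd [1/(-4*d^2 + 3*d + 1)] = (8*d - 3)/(-4*d^2 + 3*d + 1)^2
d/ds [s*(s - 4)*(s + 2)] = 3*s^2 - 4*s - 8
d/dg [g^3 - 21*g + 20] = 3*g^2 - 21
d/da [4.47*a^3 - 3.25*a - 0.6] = 13.41*a^2 - 3.25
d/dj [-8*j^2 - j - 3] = -16*j - 1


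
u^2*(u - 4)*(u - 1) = u^4 - 5*u^3 + 4*u^2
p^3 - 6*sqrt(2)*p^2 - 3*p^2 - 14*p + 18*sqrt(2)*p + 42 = (p - 3)*(p - 7*sqrt(2))*(p + sqrt(2))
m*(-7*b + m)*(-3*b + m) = 21*b^2*m - 10*b*m^2 + m^3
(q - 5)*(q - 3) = q^2 - 8*q + 15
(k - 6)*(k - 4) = k^2 - 10*k + 24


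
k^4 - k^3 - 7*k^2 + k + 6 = (k - 3)*(k - 1)*(k + 1)*(k + 2)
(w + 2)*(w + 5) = w^2 + 7*w + 10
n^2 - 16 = (n - 4)*(n + 4)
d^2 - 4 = (d - 2)*(d + 2)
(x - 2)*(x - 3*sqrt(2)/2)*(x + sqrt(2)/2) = x^3 - 2*x^2 - sqrt(2)*x^2 - 3*x/2 + 2*sqrt(2)*x + 3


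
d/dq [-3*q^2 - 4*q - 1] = -6*q - 4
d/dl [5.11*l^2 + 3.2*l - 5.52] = 10.22*l + 3.2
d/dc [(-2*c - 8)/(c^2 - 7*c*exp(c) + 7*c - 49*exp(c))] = 2*(-c^2 + 7*c*exp(c) - 7*c - (c + 4)*(7*c*exp(c) - 2*c + 56*exp(c) - 7) + 49*exp(c))/(c^2 - 7*c*exp(c) + 7*c - 49*exp(c))^2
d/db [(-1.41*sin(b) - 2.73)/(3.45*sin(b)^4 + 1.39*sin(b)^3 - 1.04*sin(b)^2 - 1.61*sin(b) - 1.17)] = (14.5935*sin(b)^4 + 41.5938*sin(b)^3 + 9.9177*sin(b)^2 - 5.6784*sin(b) - 2.7456)*cos(b)/(11.9025*sin(b)^8 + 9.591*sin(b)^7 - 5.2439*sin(b)^6 - 14.0002*sin(b)^5 - 11.4672*sin(b)^4 + 0.0962000000000005*sin(b)^3 + 5.0257*sin(b)^2 + 3.7674*sin(b) + 1.3689)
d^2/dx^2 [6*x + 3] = 0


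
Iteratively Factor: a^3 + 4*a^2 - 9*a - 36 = (a + 3)*(a^2 + a - 12) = (a - 3)*(a + 3)*(a + 4)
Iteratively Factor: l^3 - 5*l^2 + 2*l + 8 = (l - 2)*(l^2 - 3*l - 4) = (l - 2)*(l + 1)*(l - 4)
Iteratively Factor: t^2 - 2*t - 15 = (t - 5)*(t + 3)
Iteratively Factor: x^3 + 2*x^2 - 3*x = (x)*(x^2 + 2*x - 3) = x*(x - 1)*(x + 3)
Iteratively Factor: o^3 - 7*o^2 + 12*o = (o - 4)*(o^2 - 3*o) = (o - 4)*(o - 3)*(o)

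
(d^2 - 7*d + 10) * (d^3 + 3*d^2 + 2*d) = d^5 - 4*d^4 - 9*d^3 + 16*d^2 + 20*d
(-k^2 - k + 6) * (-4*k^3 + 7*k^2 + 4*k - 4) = 4*k^5 - 3*k^4 - 35*k^3 + 42*k^2 + 28*k - 24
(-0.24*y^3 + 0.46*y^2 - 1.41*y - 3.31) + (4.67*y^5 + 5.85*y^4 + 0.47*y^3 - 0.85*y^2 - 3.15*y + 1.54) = 4.67*y^5 + 5.85*y^4 + 0.23*y^3 - 0.39*y^2 - 4.56*y - 1.77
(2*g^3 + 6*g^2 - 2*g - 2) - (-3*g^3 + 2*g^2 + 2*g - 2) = 5*g^3 + 4*g^2 - 4*g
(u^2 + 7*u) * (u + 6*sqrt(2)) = u^3 + 7*u^2 + 6*sqrt(2)*u^2 + 42*sqrt(2)*u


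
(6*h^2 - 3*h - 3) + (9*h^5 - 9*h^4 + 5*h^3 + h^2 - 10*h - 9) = 9*h^5 - 9*h^4 + 5*h^3 + 7*h^2 - 13*h - 12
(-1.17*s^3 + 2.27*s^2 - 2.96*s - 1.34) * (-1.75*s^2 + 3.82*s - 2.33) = 2.0475*s^5 - 8.4419*s^4 + 16.5775*s^3 - 14.2513*s^2 + 1.778*s + 3.1222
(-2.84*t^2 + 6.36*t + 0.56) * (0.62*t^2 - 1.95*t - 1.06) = -1.7608*t^4 + 9.4812*t^3 - 9.0444*t^2 - 7.8336*t - 0.5936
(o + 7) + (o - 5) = 2*o + 2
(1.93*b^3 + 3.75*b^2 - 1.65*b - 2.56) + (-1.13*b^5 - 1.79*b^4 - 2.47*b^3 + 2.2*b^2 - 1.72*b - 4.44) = -1.13*b^5 - 1.79*b^4 - 0.54*b^3 + 5.95*b^2 - 3.37*b - 7.0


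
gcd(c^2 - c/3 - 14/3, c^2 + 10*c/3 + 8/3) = c + 2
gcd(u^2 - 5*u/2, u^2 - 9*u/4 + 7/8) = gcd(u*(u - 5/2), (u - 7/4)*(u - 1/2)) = 1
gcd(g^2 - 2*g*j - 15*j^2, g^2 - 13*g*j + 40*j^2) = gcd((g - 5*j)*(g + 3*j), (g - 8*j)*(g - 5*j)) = g - 5*j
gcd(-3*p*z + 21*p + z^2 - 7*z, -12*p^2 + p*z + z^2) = -3*p + z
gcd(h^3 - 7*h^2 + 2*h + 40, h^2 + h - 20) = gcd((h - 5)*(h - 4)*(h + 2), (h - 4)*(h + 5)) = h - 4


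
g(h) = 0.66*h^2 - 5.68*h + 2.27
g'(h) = 1.32*h - 5.68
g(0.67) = -1.24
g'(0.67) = -4.80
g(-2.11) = 17.19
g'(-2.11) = -8.47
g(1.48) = -4.69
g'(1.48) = -3.73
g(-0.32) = 4.16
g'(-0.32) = -6.10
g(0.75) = -1.62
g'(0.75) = -4.69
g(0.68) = -1.29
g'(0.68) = -4.78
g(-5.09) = 48.28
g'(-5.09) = -12.40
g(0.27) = 0.78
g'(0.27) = -5.32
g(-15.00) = 235.97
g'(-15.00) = -25.48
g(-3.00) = 25.25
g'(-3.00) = -9.64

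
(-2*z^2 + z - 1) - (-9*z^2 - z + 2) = 7*z^2 + 2*z - 3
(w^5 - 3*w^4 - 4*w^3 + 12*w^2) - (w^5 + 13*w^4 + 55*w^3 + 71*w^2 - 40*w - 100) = -16*w^4 - 59*w^3 - 59*w^2 + 40*w + 100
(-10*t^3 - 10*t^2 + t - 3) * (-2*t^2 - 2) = 20*t^5 + 20*t^4 + 18*t^3 + 26*t^2 - 2*t + 6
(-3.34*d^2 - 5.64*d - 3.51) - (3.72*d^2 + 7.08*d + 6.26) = -7.06*d^2 - 12.72*d - 9.77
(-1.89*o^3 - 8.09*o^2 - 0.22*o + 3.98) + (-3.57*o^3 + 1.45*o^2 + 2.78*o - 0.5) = -5.46*o^3 - 6.64*o^2 + 2.56*o + 3.48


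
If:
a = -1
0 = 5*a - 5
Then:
No Solution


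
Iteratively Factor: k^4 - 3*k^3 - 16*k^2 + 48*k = (k + 4)*(k^3 - 7*k^2 + 12*k) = (k - 4)*(k + 4)*(k^2 - 3*k) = (k - 4)*(k - 3)*(k + 4)*(k)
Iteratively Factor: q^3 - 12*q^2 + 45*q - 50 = (q - 5)*(q^2 - 7*q + 10) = (q - 5)^2*(q - 2)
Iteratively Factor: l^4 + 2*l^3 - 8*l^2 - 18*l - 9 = (l + 1)*(l^3 + l^2 - 9*l - 9) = (l + 1)^2*(l^2 - 9) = (l + 1)^2*(l + 3)*(l - 3)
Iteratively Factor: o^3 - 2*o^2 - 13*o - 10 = (o + 1)*(o^2 - 3*o - 10) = (o - 5)*(o + 1)*(o + 2)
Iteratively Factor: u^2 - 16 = (u + 4)*(u - 4)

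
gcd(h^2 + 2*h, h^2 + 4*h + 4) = h + 2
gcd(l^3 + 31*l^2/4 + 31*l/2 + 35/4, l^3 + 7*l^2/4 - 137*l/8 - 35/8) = l + 5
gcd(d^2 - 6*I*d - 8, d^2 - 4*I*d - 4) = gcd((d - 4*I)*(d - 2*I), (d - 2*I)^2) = d - 2*I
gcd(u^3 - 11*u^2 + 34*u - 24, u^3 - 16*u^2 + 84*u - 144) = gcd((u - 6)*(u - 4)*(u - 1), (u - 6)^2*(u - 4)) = u^2 - 10*u + 24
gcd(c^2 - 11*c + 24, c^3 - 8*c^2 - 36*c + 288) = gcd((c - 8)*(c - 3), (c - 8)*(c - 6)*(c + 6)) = c - 8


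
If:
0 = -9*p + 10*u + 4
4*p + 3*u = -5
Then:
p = -38/67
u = -61/67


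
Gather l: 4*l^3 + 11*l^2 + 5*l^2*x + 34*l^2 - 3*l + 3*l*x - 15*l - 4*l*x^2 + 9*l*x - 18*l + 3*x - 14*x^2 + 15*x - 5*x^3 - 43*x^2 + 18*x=4*l^3 + l^2*(5*x + 45) + l*(-4*x^2 + 12*x - 36) - 5*x^3 - 57*x^2 + 36*x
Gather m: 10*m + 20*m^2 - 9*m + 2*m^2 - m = 22*m^2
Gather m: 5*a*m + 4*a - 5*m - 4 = 4*a + m*(5*a - 5) - 4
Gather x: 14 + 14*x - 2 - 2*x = 12*x + 12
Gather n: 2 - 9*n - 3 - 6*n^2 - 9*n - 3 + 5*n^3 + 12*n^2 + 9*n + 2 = 5*n^3 + 6*n^2 - 9*n - 2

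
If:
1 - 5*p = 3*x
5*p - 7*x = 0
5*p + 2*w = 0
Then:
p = 7/50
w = -7/20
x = 1/10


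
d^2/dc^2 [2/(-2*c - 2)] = -2/(c + 1)^3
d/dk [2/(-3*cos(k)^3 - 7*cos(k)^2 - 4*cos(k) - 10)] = 2*(9*sin(k)^2 - 14*cos(k) - 13)*sin(k)/(3*cos(k)^3 + 7*cos(k)^2 + 4*cos(k) + 10)^2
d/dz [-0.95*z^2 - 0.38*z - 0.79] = -1.9*z - 0.38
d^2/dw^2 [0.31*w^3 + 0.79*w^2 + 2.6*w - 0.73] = 1.86*w + 1.58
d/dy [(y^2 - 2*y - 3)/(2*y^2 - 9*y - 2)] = (-5*y^2 + 8*y - 23)/(4*y^4 - 36*y^3 + 73*y^2 + 36*y + 4)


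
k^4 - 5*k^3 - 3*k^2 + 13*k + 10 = (k - 5)*(k - 2)*(k + 1)^2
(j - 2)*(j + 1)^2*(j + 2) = j^4 + 2*j^3 - 3*j^2 - 8*j - 4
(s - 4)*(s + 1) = s^2 - 3*s - 4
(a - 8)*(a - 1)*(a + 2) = a^3 - 7*a^2 - 10*a + 16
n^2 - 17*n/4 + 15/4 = (n - 3)*(n - 5/4)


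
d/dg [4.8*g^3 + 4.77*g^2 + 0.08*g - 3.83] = 14.4*g^2 + 9.54*g + 0.08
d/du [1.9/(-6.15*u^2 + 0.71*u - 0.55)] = (23.37*u - 1.349)/(6.15*u^2 - 0.71*u + 0.55)^2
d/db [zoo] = 0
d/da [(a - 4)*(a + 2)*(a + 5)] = 3*a^2 + 6*a - 18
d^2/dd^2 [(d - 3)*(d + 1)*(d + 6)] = 6*d + 8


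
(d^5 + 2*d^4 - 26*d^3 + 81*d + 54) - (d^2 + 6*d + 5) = d^5 + 2*d^4 - 26*d^3 - d^2 + 75*d + 49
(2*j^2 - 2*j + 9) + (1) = 2*j^2 - 2*j + 10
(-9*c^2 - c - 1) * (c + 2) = -9*c^3 - 19*c^2 - 3*c - 2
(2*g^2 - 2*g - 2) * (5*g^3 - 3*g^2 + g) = 10*g^5 - 16*g^4 - 2*g^3 + 4*g^2 - 2*g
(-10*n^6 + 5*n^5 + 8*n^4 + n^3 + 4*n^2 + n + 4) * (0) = 0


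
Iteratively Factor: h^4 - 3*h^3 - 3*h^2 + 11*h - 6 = (h - 1)*(h^3 - 2*h^2 - 5*h + 6) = (h - 1)*(h + 2)*(h^2 - 4*h + 3) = (h - 3)*(h - 1)*(h + 2)*(h - 1)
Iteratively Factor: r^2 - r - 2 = (r - 2)*(r + 1)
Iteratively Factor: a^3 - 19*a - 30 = (a - 5)*(a^2 + 5*a + 6) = (a - 5)*(a + 2)*(a + 3)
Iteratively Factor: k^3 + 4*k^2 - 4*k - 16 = (k - 2)*(k^2 + 6*k + 8) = (k - 2)*(k + 4)*(k + 2)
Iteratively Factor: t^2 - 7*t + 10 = (t - 5)*(t - 2)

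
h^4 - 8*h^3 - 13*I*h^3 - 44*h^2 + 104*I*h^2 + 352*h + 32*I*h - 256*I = (h - 8)*(h - 8*I)*(h - 4*I)*(h - I)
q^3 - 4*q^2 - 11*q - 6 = (q - 6)*(q + 1)^2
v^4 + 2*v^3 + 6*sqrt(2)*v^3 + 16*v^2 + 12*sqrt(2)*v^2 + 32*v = v*(v + 2)*(v + 2*sqrt(2))*(v + 4*sqrt(2))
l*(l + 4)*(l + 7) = l^3 + 11*l^2 + 28*l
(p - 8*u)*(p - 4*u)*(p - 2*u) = p^3 - 14*p^2*u + 56*p*u^2 - 64*u^3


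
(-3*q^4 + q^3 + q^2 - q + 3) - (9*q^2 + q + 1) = -3*q^4 + q^3 - 8*q^2 - 2*q + 2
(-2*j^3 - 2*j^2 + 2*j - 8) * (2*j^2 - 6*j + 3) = -4*j^5 + 8*j^4 + 10*j^3 - 34*j^2 + 54*j - 24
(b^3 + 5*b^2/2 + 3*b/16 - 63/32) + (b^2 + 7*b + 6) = b^3 + 7*b^2/2 + 115*b/16 + 129/32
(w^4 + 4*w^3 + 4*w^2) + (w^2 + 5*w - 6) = w^4 + 4*w^3 + 5*w^2 + 5*w - 6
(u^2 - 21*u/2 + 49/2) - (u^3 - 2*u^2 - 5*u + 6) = -u^3 + 3*u^2 - 11*u/2 + 37/2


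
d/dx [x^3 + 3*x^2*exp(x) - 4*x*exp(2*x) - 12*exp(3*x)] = 3*x^2*exp(x) + 3*x^2 - 8*x*exp(2*x) + 6*x*exp(x) - 36*exp(3*x) - 4*exp(2*x)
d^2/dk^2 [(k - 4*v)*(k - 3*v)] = 2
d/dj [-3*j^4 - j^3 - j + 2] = -12*j^3 - 3*j^2 - 1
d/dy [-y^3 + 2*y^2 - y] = -3*y^2 + 4*y - 1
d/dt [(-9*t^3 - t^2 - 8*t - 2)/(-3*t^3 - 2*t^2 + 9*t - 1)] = (15*t^4 - 210*t^3 - 16*t^2 - 6*t + 26)/(9*t^6 + 12*t^5 - 50*t^4 - 30*t^3 + 85*t^2 - 18*t + 1)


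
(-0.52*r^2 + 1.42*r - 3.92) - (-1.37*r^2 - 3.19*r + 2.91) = 0.85*r^2 + 4.61*r - 6.83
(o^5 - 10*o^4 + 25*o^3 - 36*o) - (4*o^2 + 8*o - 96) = o^5 - 10*o^4 + 25*o^3 - 4*o^2 - 44*o + 96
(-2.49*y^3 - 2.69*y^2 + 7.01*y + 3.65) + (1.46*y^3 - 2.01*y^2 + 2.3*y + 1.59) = -1.03*y^3 - 4.7*y^2 + 9.31*y + 5.24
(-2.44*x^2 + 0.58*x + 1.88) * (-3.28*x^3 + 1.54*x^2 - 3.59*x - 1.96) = 8.0032*x^5 - 5.66*x^4 + 3.4864*x^3 + 5.5954*x^2 - 7.886*x - 3.6848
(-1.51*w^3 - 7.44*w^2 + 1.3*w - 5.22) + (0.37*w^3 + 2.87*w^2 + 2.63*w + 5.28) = -1.14*w^3 - 4.57*w^2 + 3.93*w + 0.0600000000000005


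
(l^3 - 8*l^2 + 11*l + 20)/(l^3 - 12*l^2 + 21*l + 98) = (l^3 - 8*l^2 + 11*l + 20)/(l^3 - 12*l^2 + 21*l + 98)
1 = 1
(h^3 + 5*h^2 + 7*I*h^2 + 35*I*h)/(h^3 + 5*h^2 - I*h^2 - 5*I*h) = (h + 7*I)/(h - I)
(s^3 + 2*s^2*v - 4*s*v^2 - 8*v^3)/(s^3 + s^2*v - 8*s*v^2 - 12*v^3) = (s - 2*v)/(s - 3*v)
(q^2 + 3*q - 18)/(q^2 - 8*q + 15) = (q + 6)/(q - 5)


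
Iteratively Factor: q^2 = (q)*(q)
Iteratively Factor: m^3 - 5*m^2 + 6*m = (m - 3)*(m^2 - 2*m) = m*(m - 3)*(m - 2)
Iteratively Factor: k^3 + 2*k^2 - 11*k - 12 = (k - 3)*(k^2 + 5*k + 4) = (k - 3)*(k + 1)*(k + 4)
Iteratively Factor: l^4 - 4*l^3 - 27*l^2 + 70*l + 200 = (l - 5)*(l^3 + l^2 - 22*l - 40) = (l - 5)^2*(l^2 + 6*l + 8) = (l - 5)^2*(l + 4)*(l + 2)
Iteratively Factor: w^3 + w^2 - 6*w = (w - 2)*(w^2 + 3*w) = w*(w - 2)*(w + 3)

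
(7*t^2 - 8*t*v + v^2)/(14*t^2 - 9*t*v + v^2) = (t - v)/(2*t - v)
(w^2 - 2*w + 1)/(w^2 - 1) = (w - 1)/(w + 1)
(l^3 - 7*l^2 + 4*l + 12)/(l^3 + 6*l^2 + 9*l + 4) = (l^2 - 8*l + 12)/(l^2 + 5*l + 4)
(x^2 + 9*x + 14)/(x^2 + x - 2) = (x + 7)/(x - 1)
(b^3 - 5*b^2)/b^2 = b - 5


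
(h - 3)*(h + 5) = h^2 + 2*h - 15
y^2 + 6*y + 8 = (y + 2)*(y + 4)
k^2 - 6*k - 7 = (k - 7)*(k + 1)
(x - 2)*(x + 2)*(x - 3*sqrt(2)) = x^3 - 3*sqrt(2)*x^2 - 4*x + 12*sqrt(2)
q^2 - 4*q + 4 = (q - 2)^2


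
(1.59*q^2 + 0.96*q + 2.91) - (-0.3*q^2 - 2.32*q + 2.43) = 1.89*q^2 + 3.28*q + 0.48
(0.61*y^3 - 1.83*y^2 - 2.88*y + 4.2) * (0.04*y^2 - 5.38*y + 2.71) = 0.0244*y^5 - 3.355*y^4 + 11.3833*y^3 + 10.7031*y^2 - 30.4008*y + 11.382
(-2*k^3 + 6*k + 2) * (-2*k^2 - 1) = 4*k^5 - 10*k^3 - 4*k^2 - 6*k - 2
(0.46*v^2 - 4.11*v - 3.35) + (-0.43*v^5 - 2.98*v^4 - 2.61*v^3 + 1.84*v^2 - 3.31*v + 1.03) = -0.43*v^5 - 2.98*v^4 - 2.61*v^3 + 2.3*v^2 - 7.42*v - 2.32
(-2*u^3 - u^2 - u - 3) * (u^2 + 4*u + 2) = -2*u^5 - 9*u^4 - 9*u^3 - 9*u^2 - 14*u - 6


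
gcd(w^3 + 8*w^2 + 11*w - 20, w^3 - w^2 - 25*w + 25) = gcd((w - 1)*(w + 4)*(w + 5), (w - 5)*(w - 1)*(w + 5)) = w^2 + 4*w - 5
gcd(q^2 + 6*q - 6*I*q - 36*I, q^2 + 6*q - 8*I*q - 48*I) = q + 6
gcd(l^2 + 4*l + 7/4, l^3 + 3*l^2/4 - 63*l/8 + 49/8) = l + 7/2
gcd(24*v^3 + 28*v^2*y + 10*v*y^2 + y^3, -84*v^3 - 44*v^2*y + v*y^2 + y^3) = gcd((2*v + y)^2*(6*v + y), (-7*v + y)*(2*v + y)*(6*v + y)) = 12*v^2 + 8*v*y + y^2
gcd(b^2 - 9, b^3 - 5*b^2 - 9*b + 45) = b^2 - 9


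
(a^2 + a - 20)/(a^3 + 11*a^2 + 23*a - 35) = (a - 4)/(a^2 + 6*a - 7)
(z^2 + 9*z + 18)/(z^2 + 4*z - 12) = (z + 3)/(z - 2)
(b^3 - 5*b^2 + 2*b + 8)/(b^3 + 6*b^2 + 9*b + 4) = (b^2 - 6*b + 8)/(b^2 + 5*b + 4)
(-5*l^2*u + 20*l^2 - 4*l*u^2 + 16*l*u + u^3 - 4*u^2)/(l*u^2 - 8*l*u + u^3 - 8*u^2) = (-5*l*u + 20*l + u^2 - 4*u)/(u*(u - 8))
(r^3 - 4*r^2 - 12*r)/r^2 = r - 4 - 12/r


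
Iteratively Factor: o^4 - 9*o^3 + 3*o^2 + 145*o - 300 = (o - 5)*(o^3 - 4*o^2 - 17*o + 60) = (o - 5)^2*(o^2 + o - 12) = (o - 5)^2*(o - 3)*(o + 4)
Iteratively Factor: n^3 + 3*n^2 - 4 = (n + 2)*(n^2 + n - 2) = (n - 1)*(n + 2)*(n + 2)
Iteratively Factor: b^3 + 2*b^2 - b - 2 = (b + 2)*(b^2 - 1) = (b + 1)*(b + 2)*(b - 1)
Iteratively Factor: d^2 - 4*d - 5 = (d - 5)*(d + 1)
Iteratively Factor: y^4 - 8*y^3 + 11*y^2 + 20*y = (y - 5)*(y^3 - 3*y^2 - 4*y) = (y - 5)*(y - 4)*(y^2 + y) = (y - 5)*(y - 4)*(y + 1)*(y)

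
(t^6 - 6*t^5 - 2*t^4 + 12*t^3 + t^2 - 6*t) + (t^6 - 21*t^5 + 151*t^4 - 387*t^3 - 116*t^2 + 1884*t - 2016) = 2*t^6 - 27*t^5 + 149*t^4 - 375*t^3 - 115*t^2 + 1878*t - 2016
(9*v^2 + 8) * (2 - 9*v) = -81*v^3 + 18*v^2 - 72*v + 16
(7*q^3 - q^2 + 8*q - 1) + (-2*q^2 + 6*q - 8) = 7*q^3 - 3*q^2 + 14*q - 9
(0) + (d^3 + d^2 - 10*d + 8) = d^3 + d^2 - 10*d + 8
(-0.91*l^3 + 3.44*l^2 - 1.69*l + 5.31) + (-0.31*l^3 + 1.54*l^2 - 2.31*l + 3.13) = -1.22*l^3 + 4.98*l^2 - 4.0*l + 8.44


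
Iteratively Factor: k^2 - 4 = (k - 2)*(k + 2)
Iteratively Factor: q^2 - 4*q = (q)*(q - 4)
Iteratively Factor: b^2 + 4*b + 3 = (b + 3)*(b + 1)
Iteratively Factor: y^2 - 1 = (y - 1)*(y + 1)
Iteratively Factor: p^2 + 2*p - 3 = (p - 1)*(p + 3)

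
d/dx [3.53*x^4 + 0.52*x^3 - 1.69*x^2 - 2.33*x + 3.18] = 14.12*x^3 + 1.56*x^2 - 3.38*x - 2.33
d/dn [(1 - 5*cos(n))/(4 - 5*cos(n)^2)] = 5*(5*cos(n)^2 - 2*cos(n) + 4)*sin(n)/(5*sin(n)^2 - 1)^2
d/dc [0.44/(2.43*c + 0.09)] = -1.0692/(2.43*c + 0.09)^2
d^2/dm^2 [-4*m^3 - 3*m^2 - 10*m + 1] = -24*m - 6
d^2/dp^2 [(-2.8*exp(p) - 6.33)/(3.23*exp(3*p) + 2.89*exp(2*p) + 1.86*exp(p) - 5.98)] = (-116.84848*exp(6*p) - 672.773793*exp(5*p) - 606.073681*exp(4*p) - 975.56336*exp(3*p) - 1492.818144*exp(2*p) - 490.628412*exp(p) - 170.536444)*exp(p)/(33.698267*exp(9*p) + 90.453243*exp(8*p) + 139.147431*exp(7*p) - 58.853405*exp(6*p) - 254.800794*exp(5*p) - 335.401806*exp(4*p) + 160.08378*exp(3*p) + 247.977444*exp(2*p) + 199.543032*exp(p) - 213.847192)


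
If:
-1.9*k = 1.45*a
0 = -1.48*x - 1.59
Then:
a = -1.31034482758621*k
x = -1.07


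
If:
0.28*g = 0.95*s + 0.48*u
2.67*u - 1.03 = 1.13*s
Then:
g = 9.73103666245259*u - 3.09260429835651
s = 2.36283185840708*u - 0.911504424778761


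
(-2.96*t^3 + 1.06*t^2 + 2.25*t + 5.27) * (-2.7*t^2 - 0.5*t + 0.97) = 7.992*t^5 - 1.382*t^4 - 9.4762*t^3 - 14.3258*t^2 - 0.4525*t + 5.1119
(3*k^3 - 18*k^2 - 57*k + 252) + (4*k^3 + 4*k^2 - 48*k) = 7*k^3 - 14*k^2 - 105*k + 252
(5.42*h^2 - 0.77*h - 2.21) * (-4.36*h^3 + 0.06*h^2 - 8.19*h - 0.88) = -23.6312*h^5 + 3.6824*h^4 - 34.8004*h^3 + 1.4041*h^2 + 18.7775*h + 1.9448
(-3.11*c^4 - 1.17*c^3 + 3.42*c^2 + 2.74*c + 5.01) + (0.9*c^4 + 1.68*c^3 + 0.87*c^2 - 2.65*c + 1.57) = -2.21*c^4 + 0.51*c^3 + 4.29*c^2 + 0.0900000000000003*c + 6.58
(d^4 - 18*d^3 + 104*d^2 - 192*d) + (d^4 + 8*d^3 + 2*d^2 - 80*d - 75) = 2*d^4 - 10*d^3 + 106*d^2 - 272*d - 75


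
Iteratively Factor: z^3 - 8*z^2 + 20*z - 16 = (z - 2)*(z^2 - 6*z + 8) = (z - 4)*(z - 2)*(z - 2)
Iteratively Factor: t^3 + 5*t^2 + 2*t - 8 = (t + 2)*(t^2 + 3*t - 4) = (t - 1)*(t + 2)*(t + 4)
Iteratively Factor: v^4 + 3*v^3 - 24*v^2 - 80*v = (v)*(v^3 + 3*v^2 - 24*v - 80) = v*(v + 4)*(v^2 - v - 20) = v*(v - 5)*(v + 4)*(v + 4)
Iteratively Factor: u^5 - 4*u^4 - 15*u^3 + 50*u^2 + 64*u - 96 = (u - 4)*(u^4 - 15*u^2 - 10*u + 24) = (u - 4)^2*(u^3 + 4*u^2 + u - 6) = (u - 4)^2*(u + 2)*(u^2 + 2*u - 3) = (u - 4)^2*(u + 2)*(u + 3)*(u - 1)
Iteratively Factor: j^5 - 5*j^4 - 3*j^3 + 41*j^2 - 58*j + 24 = (j - 1)*(j^4 - 4*j^3 - 7*j^2 + 34*j - 24) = (j - 2)*(j - 1)*(j^3 - 2*j^2 - 11*j + 12) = (j - 4)*(j - 2)*(j - 1)*(j^2 + 2*j - 3) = (j - 4)*(j - 2)*(j - 1)*(j + 3)*(j - 1)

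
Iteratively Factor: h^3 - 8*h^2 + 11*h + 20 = (h - 5)*(h^2 - 3*h - 4) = (h - 5)*(h - 4)*(h + 1)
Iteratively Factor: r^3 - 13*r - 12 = (r + 3)*(r^2 - 3*r - 4) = (r - 4)*(r + 3)*(r + 1)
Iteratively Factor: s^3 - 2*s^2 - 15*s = (s)*(s^2 - 2*s - 15) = s*(s - 5)*(s + 3)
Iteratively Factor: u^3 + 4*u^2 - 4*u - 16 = (u - 2)*(u^2 + 6*u + 8) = (u - 2)*(u + 4)*(u + 2)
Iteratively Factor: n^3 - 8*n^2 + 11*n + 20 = (n + 1)*(n^2 - 9*n + 20) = (n - 4)*(n + 1)*(n - 5)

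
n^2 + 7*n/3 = n*(n + 7/3)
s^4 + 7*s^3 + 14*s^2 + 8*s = s*(s + 1)*(s + 2)*(s + 4)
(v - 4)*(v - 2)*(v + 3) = v^3 - 3*v^2 - 10*v + 24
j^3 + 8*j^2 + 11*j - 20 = (j - 1)*(j + 4)*(j + 5)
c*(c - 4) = c^2 - 4*c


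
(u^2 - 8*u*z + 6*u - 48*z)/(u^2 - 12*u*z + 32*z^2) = (-u - 6)/(-u + 4*z)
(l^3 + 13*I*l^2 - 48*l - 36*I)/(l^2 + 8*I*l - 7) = (l^2 + 12*I*l - 36)/(l + 7*I)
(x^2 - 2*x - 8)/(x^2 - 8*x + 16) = (x + 2)/(x - 4)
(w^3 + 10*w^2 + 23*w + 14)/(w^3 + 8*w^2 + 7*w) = (w + 2)/w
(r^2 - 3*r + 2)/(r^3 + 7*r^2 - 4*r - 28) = (r - 1)/(r^2 + 9*r + 14)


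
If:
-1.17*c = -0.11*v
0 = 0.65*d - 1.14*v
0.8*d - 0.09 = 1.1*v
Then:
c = 0.03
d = 0.52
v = 0.30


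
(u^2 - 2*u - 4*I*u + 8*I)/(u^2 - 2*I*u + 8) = (u - 2)/(u + 2*I)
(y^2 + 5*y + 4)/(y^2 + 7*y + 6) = (y + 4)/(y + 6)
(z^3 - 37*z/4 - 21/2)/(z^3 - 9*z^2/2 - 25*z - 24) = (z - 7/2)/(z - 8)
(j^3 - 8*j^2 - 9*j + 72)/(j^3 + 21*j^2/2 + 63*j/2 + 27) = 2*(j^2 - 11*j + 24)/(2*j^2 + 15*j + 18)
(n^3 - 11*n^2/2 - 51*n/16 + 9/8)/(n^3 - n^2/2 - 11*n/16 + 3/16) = (n - 6)/(n - 1)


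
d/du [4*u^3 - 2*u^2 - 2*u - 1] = 12*u^2 - 4*u - 2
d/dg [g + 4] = 1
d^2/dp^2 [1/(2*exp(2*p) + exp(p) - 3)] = (2*(4*exp(p) + 1)^2*exp(p) - (8*exp(p) + 1)*(2*exp(2*p) + exp(p) - 3))*exp(p)/(2*exp(2*p) + exp(p) - 3)^3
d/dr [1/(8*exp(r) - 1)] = -8*exp(r)/(8*exp(r) - 1)^2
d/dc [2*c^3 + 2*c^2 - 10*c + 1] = 6*c^2 + 4*c - 10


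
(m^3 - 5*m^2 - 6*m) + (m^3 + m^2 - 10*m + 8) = 2*m^3 - 4*m^2 - 16*m + 8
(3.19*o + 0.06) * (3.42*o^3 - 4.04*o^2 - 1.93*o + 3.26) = 10.9098*o^4 - 12.6824*o^3 - 6.3991*o^2 + 10.2836*o + 0.1956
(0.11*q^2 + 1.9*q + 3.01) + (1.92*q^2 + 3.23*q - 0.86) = 2.03*q^2 + 5.13*q + 2.15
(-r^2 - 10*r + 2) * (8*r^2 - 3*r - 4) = -8*r^4 - 77*r^3 + 50*r^2 + 34*r - 8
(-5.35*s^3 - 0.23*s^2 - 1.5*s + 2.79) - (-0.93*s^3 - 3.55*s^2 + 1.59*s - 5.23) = -4.42*s^3 + 3.32*s^2 - 3.09*s + 8.02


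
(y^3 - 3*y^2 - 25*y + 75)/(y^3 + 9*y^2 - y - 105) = (y - 5)/(y + 7)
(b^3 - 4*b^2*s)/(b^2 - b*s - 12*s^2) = b^2/(b + 3*s)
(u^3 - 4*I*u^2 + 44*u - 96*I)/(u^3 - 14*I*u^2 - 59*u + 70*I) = (u^2 - 2*I*u + 48)/(u^2 - 12*I*u - 35)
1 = 1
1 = 1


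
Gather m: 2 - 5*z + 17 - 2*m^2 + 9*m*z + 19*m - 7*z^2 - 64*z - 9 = -2*m^2 + m*(9*z + 19) - 7*z^2 - 69*z + 10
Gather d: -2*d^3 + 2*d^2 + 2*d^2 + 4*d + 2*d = -2*d^3 + 4*d^2 + 6*d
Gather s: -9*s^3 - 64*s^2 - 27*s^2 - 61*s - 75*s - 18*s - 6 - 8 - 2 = -9*s^3 - 91*s^2 - 154*s - 16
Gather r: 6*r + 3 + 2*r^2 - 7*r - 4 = 2*r^2 - r - 1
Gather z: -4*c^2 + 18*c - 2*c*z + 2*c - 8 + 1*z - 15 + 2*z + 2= -4*c^2 + 20*c + z*(3 - 2*c) - 21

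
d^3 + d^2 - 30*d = d*(d - 5)*(d + 6)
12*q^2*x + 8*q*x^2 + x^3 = x*(2*q + x)*(6*q + x)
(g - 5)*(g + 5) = g^2 - 25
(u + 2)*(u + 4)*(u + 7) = u^3 + 13*u^2 + 50*u + 56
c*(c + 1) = c^2 + c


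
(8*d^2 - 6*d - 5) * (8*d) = 64*d^3 - 48*d^2 - 40*d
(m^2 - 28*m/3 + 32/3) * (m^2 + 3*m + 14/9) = m^4 - 19*m^3/3 - 142*m^2/9 + 472*m/27 + 448/27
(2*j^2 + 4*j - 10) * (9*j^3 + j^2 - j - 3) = 18*j^5 + 38*j^4 - 88*j^3 - 20*j^2 - 2*j + 30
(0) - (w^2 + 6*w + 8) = -w^2 - 6*w - 8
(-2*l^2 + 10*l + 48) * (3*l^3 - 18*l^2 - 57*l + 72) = -6*l^5 + 66*l^4 + 78*l^3 - 1578*l^2 - 2016*l + 3456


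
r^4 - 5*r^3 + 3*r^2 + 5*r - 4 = (r - 4)*(r - 1)^2*(r + 1)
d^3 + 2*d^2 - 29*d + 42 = (d - 3)*(d - 2)*(d + 7)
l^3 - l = l*(l - 1)*(l + 1)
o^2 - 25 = (o - 5)*(o + 5)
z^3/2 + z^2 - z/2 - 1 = (z/2 + 1)*(z - 1)*(z + 1)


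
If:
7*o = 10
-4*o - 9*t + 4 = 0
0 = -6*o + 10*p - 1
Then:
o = 10/7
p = 67/70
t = -4/21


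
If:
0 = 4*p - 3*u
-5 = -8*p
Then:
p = 5/8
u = 5/6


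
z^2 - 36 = (z - 6)*(z + 6)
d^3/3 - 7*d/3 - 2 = (d/3 + 1/3)*(d - 3)*(d + 2)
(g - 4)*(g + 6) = g^2 + 2*g - 24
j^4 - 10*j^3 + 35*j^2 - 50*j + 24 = (j - 4)*(j - 3)*(j - 2)*(j - 1)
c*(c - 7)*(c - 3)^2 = c^4 - 13*c^3 + 51*c^2 - 63*c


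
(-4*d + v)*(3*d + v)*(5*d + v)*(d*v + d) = -60*d^4*v - 60*d^4 - 17*d^3*v^2 - 17*d^3*v + 4*d^2*v^3 + 4*d^2*v^2 + d*v^4 + d*v^3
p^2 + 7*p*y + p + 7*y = (p + 1)*(p + 7*y)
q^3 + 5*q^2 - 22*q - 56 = (q - 4)*(q + 2)*(q + 7)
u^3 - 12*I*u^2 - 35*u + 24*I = (u - 8*I)*(u - 3*I)*(u - I)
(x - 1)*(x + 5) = x^2 + 4*x - 5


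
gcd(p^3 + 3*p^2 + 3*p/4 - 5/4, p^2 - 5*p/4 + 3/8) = p - 1/2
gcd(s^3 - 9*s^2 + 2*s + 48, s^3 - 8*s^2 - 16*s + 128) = s - 8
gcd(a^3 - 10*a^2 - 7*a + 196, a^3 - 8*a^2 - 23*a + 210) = a - 7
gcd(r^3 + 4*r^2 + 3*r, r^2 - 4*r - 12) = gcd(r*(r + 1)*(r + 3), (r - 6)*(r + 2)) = 1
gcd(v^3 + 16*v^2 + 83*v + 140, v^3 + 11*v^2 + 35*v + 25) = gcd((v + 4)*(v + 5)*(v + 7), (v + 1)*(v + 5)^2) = v + 5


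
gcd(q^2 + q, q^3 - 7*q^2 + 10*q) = q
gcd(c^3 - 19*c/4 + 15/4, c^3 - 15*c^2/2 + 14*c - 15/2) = c^2 - 5*c/2 + 3/2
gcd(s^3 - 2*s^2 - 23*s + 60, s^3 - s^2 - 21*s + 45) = s^2 + 2*s - 15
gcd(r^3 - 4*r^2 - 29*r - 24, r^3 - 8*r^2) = r - 8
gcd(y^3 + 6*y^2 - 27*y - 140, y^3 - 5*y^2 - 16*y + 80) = y^2 - y - 20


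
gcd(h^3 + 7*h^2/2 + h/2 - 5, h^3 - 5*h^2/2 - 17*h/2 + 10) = h^2 + 3*h/2 - 5/2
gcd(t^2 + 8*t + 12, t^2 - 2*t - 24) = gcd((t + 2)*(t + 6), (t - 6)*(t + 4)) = 1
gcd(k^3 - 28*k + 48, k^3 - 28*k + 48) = k^3 - 28*k + 48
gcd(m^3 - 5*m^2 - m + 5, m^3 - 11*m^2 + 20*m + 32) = m + 1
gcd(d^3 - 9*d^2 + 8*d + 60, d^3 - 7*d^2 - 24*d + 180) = d - 6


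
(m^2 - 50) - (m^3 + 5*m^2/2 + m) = -m^3 - 3*m^2/2 - m - 50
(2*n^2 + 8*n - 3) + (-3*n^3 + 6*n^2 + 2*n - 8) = -3*n^3 + 8*n^2 + 10*n - 11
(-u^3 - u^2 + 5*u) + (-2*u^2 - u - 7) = -u^3 - 3*u^2 + 4*u - 7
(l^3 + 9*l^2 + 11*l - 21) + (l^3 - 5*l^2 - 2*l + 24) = 2*l^3 + 4*l^2 + 9*l + 3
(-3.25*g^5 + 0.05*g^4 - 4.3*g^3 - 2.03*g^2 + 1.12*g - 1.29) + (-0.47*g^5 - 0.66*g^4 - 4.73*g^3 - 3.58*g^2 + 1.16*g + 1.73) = -3.72*g^5 - 0.61*g^4 - 9.03*g^3 - 5.61*g^2 + 2.28*g + 0.44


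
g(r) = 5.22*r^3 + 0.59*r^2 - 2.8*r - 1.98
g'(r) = 15.66*r^2 + 1.18*r - 2.8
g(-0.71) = -1.56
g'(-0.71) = 4.26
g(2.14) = 45.89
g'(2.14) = 71.44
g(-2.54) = -76.60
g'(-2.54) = 95.23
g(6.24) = 1271.83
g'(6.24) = 614.33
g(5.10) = 691.52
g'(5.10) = 410.53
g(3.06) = 144.54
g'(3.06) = 147.44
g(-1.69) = -20.76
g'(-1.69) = 39.93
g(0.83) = -0.91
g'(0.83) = 8.97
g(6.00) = 1129.98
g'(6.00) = 568.04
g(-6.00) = -1091.46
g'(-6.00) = 553.88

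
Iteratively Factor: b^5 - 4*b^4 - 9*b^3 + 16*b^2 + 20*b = (b + 2)*(b^4 - 6*b^3 + 3*b^2 + 10*b) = b*(b + 2)*(b^3 - 6*b^2 + 3*b + 10) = b*(b - 5)*(b + 2)*(b^2 - b - 2) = b*(b - 5)*(b + 1)*(b + 2)*(b - 2)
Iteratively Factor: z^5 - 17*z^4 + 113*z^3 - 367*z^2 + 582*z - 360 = (z - 4)*(z^4 - 13*z^3 + 61*z^2 - 123*z + 90) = (z - 4)*(z - 3)*(z^3 - 10*z^2 + 31*z - 30) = (z - 4)*(z - 3)*(z - 2)*(z^2 - 8*z + 15) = (z - 4)*(z - 3)^2*(z - 2)*(z - 5)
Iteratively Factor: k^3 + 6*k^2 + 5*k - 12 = (k + 4)*(k^2 + 2*k - 3) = (k + 3)*(k + 4)*(k - 1)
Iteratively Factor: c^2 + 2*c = (c + 2)*(c)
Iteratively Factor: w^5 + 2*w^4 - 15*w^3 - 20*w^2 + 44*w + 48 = (w + 2)*(w^4 - 15*w^2 + 10*w + 24) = (w + 1)*(w + 2)*(w^3 - w^2 - 14*w + 24) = (w + 1)*(w + 2)*(w + 4)*(w^2 - 5*w + 6) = (w - 3)*(w + 1)*(w + 2)*(w + 4)*(w - 2)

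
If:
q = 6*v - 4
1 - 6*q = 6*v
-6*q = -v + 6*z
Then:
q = -3/7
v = 25/42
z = 19/36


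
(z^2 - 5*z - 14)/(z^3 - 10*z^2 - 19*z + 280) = (z + 2)/(z^2 - 3*z - 40)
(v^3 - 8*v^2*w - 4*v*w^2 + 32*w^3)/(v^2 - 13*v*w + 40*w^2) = (v^2 - 4*w^2)/(v - 5*w)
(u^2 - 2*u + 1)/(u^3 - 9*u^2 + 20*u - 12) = (u - 1)/(u^2 - 8*u + 12)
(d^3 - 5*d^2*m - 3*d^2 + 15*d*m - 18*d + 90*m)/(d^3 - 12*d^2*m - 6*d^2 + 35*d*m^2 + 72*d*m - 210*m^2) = (d + 3)/(d - 7*m)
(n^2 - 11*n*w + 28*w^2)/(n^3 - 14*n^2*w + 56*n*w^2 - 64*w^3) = (n - 7*w)/(n^2 - 10*n*w + 16*w^2)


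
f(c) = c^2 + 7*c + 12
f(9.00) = 156.00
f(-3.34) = -0.22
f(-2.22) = 1.39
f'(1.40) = 9.80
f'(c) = 2*c + 7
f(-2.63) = 0.51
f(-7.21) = 13.51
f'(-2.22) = 2.56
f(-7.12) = 12.85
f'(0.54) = 8.08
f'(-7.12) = -7.24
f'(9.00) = 25.00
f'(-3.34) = 0.32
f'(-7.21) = -7.42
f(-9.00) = 30.00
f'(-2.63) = 1.74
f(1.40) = 23.76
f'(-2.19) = 2.62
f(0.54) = 16.07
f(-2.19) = 1.47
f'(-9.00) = -11.00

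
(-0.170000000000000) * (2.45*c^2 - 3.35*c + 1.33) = -0.4165*c^2 + 0.5695*c - 0.2261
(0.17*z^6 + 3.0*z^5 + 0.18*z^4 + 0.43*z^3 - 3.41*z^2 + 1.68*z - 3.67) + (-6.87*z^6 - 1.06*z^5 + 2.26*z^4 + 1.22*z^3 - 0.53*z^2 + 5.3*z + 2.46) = -6.7*z^6 + 1.94*z^5 + 2.44*z^4 + 1.65*z^3 - 3.94*z^2 + 6.98*z - 1.21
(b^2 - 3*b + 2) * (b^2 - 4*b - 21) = b^4 - 7*b^3 - 7*b^2 + 55*b - 42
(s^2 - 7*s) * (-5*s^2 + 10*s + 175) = -5*s^4 + 45*s^3 + 105*s^2 - 1225*s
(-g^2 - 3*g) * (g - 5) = -g^3 + 2*g^2 + 15*g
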